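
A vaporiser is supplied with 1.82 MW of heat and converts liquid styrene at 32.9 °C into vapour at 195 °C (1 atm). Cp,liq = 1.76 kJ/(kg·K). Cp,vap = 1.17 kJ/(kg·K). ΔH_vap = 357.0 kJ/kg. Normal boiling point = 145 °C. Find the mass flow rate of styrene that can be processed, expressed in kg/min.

Δh = 1.76×(145−32.9) + 357.0 + 1.17×(195−145) = 612.8 kJ/kg
Q = 1.82 MW = 1820 kJ/s = 109200 kJ/min
ṁ = Q/Δh = 109200 / 612.8 = 178.2 kg/min

ṁ = 178 kg/min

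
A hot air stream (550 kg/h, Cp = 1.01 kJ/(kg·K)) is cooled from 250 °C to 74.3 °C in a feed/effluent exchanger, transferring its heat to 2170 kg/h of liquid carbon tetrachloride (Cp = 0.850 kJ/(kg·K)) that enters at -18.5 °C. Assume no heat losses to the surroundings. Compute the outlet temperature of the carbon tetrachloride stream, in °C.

Heat released by hot stream: Q = 550 × 1.01 × (250 − 74.3) = 97601 kJ/h
Energy balance on cold side (adiabatic exchanger): Q = ṁ_c·Cp_c·(T_c,out − T_c,in)
T_c,out = -18.5 + 97601/(2170 × 0.850) = 34.415 °C

T_c,out = 34.4 °C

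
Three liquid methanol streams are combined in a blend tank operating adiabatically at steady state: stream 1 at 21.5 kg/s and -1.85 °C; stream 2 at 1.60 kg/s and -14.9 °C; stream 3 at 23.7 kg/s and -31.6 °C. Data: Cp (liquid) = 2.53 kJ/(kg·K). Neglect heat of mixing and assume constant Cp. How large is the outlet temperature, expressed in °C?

T_out = -17.4 °C

Energy balance with Q = 0: Σ ṁᵢCp,ᵢ(T_out − Tᵢ) = 0
Σ ṁᵢCp,ᵢTᵢ = 21.5×2.53×-1.85 + 1.60×2.53×-14.9 + 23.7×2.53×-31.6 = -2055.7
Σ ṁᵢCp,ᵢ = 21.5×2.53 + 1.60×2.53 + 23.7×2.53 = 118.4
T_out = -2055.7 / 118.4 = -17.362 °C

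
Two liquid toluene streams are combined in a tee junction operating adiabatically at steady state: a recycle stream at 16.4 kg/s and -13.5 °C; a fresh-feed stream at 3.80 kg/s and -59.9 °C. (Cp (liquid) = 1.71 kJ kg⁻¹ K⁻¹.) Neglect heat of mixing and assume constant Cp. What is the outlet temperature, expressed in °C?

T_out = -22.2 °C

No heat crosses the boundary, so H_out = H_in.
T_out = Σ ṁᵢCp,ᵢTᵢ / Σ ṁᵢCp,ᵢ
      = -767.82 / 34.542 = -22.229 °C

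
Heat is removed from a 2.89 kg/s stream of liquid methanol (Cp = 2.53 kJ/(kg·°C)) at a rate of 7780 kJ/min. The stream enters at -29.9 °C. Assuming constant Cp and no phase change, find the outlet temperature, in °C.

Q = 7780 kJ/min = 129.67 kJ/s
ΔT = Q/(ṁ·Cp) = 129.67/(2.89×2.53) = 17.734 K
T_out = -29.9 − 17.734 = -47.634 °C

T_out = -47.6 °C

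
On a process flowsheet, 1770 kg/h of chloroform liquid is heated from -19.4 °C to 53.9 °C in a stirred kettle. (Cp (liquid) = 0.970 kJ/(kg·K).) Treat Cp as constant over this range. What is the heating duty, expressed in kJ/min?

Q = ṁ·Cp·ΔT = 1770 × 0.970 × (53.9 − -19.4) = 125850 kJ/h
Converting: 125850 / 3600 s = 34.958 kW
Heating duty = 2097.5 kJ/min

Q = 2100 kJ/min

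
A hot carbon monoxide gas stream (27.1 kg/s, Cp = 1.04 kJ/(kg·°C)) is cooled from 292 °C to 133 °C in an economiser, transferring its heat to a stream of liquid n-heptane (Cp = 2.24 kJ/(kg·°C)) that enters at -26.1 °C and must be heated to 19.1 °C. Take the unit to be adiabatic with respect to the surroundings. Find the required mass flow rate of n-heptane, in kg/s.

Heat released by hot stream: Q = 27.1 × 1.04 × (292 − 133) = 4481.3 kJ/s
Energy balance on cold side (adiabatic exchanger): Q = ṁ_c·Cp_c·(T_c,out − T_c,in)
ṁ_c = 4481.3 / [2.24 × (19.1 − -26.1)] = 44.26 kg/s

ṁ_c = 44.3 kg/s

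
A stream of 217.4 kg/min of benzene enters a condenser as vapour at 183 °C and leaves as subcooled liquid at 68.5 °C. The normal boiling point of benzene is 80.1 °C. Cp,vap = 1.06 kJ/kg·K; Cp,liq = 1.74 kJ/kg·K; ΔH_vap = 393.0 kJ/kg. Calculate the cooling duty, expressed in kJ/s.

vapour 183→80.1 °C: -109.07 kJ/kg
condensation at 80.1 °C: -393 kJ/kg
liquid 80.1→68.5 °C: -20.184 kJ/kg
Δh = -109.07 + -393 + -20.184 = -522.26 kJ/kg
Q = ṁ·Δh = 217.4 kg/min × -522.26 kJ/kg = -113540 kJ/min
|Q| = 1892.3 kW

Q_c = 1890 kJ/s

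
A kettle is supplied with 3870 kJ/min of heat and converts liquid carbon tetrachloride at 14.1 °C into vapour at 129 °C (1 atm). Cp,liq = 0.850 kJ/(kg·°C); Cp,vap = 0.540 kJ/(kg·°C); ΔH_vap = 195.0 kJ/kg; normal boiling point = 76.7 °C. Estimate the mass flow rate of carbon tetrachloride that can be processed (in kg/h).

Δh = 0.850×(76.7−14.1) + 195.0 + 0.540×(129−76.7) = 276.45 kJ/kg
Q = 3870 kJ/min = 64.5 kJ/s = 232200 kJ/h
ṁ = Q/Δh = 232200 / 276.45 = 839.93 kg/h

ṁ = 840 kg/h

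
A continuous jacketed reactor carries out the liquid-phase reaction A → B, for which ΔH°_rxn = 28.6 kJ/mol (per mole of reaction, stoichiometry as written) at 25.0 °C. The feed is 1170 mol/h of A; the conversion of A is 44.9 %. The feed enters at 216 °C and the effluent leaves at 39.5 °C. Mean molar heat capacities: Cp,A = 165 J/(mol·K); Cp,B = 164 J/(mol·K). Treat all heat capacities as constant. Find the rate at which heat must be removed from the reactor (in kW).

Extent of reaction ξ = 0.449 × 1170 = 525.33 mol/h
Reaction term: ξ·ΔH°_rxn = 525.33 × 28.6 = 15024 kJ/h
Sensible, feed 216→25 °C: -36873 kJ/h
Outlet flows (mol/h): A 644.67, B 525.33
Sensible, products 25→39.5 °C: 2791.6 kJ/h
Q = ΔH = -19057 kJ/h = -5.2935 kW
Heat removed = 5.2935 kW

Q_out = 5.29 kW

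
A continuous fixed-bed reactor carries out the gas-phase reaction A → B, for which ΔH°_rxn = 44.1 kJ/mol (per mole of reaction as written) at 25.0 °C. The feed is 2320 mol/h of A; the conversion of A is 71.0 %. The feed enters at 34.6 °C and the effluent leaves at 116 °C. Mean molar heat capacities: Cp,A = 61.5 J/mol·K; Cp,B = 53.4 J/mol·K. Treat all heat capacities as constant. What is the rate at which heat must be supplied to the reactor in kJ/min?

Q_in = 1380 kJ/min

Extent of reaction ξ = 0.710 × 2320 = 1647.2 mol/h
Reaction term: ξ·ΔH°_rxn = 1647.2 × 44.1 = 72642 kJ/h
Sensible, feed 34.6→25 °C: -1369.7 kJ/h
Outlet flows (mol/h): A 672.8, B 1647.2
Sensible, products 25→116 °C: 11770 kJ/h
Q = ΔH = 83042 kJ/h = 23.067 kW
Heat supplied = 1384 kJ/min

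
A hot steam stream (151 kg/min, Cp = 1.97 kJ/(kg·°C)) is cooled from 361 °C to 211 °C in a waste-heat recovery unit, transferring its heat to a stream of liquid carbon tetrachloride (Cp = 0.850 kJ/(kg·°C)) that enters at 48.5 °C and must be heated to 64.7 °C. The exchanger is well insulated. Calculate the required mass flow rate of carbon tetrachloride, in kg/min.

ṁ_c = 3240 kg/min

Heat released by hot stream: Q = 151 × 1.97 × (361 − 211) = 44620 kJ/min
Energy balance on cold side (adiabatic exchanger): Q = ṁ_c·Cp_c·(T_c,out − T_c,in)
ṁ_c = 44620 / [0.850 × (64.7 − 48.5)] = 3240.4 kg/min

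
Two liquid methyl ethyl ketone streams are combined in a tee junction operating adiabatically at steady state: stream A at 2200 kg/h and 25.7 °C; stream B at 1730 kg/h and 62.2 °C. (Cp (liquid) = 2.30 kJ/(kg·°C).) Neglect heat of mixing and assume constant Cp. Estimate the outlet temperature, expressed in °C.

No heat crosses the boundary, so H_out = H_in.
Σ ṁᵢCp,ᵢTᵢ = 2200×2.30×25.7 + 1730×2.30×62.2 = 377540
Σ ṁᵢCp,ᵢ = 2200×2.30 + 1730×2.30 = 9039
T_out = 377540 / 9039 = 41.767 °C

T_out = 41.8 °C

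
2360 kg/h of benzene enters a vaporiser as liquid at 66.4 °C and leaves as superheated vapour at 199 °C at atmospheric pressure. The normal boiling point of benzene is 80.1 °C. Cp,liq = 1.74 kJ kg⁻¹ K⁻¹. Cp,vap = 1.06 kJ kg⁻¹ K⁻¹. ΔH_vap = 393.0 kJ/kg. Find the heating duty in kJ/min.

liquid 66.4→80.1 °C: 23.838 kJ/kg
vaporisation at 80.1 °C: 393 kJ/kg
vapour 80.1→199 °C: 126.03 kJ/kg
Δh = 23.838 + 393 + 126.03 = 542.87 kJ/kg
Q = ṁ·Δh = 2360 kg/h × 542.87 kJ/kg = 1.2812e+06 kJ/h
|Q| = 355.88 kW = 21353 kJ/min

Q = 21400 kJ/min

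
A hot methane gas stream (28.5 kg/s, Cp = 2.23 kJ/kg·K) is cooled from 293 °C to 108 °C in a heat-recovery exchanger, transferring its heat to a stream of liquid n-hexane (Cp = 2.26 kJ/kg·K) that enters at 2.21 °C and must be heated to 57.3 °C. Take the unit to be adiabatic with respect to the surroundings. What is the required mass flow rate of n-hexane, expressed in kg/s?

ṁ_c = 94.4 kg/s

Heat released by hot stream: Q = 28.5 × 2.23 × (293 − 108) = 11758 kJ/s
Energy balance on cold side (adiabatic exchanger): Q = ṁ_c·Cp_c·(T_c,out − T_c,in)
ṁ_c = 11758 / [2.26 × (57.3 − 2.21)] = 94.437 kg/s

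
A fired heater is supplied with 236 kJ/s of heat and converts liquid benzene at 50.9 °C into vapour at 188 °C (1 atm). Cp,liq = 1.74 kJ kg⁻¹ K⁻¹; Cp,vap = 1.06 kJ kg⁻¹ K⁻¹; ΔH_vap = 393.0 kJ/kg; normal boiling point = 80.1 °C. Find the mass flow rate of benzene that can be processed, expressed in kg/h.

Δh = 1.74×(80.1−50.9) + 393.0 + 1.06×(188−80.1) = 558.18 kJ/kg
Q = 236 kJ/s = 236 kJ/s = 849600 kJ/h
ṁ = Q/Δh = 849600 / 558.18 = 1522.1 kg/h

ṁ = 1520 kg/h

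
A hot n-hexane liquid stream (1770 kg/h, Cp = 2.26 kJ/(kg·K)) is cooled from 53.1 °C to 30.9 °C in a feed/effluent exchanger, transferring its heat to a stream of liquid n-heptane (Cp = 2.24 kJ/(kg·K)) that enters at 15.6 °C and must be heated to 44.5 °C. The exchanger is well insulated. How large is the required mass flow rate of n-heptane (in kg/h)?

ṁ_c = 1370 kg/h

Heat released by hot stream: Q = 1770 × 2.26 × (53.1 − 30.9) = 88804 kJ/h
Energy balance on cold side (adiabatic exchanger): Q = ṁ_c·Cp_c·(T_c,out − T_c,in)
ṁ_c = 88804 / [2.24 × (44.5 − 15.6)] = 1371.8 kg/h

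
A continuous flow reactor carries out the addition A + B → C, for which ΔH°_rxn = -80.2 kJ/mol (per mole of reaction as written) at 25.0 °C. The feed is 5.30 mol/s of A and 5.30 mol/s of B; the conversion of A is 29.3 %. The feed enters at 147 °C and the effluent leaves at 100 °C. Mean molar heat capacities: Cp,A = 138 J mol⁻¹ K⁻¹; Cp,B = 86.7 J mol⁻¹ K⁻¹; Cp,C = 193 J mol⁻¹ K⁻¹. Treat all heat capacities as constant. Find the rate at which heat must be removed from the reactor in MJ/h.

Extent of reaction ξ = 0.293 × 5.30 = 1.5529 mol/s
Reaction term: ξ·ΔH°_rxn = 1.5529 × -80.2 = -124.54 kJ/s
Sensible, feed 147→25 °C: -145.29 kJ/s
Outlet flows (mol/s): A 3.7471, B 3.7471, C 1.5529
Sensible, products 25→100 °C: 85.626 kJ/s
Q = ΔH = -184.21 kJ/s = -184.21 kW
Heat removed = 663.15 MJ/h

Q_out = 663 MJ/h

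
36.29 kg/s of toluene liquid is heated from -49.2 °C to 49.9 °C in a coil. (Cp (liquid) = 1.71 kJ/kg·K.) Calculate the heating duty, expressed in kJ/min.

Q = 369000 kJ/min

Q = ṁ·Cp·ΔT = 36.29 × 1.71 × (49.9 − -49.2) = 6149.7 kJ/s
Heating duty = 368980 kJ/min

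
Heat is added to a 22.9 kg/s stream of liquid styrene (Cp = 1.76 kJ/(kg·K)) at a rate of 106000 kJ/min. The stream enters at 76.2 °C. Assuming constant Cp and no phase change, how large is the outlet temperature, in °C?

T_out = 120 °C

Q = 106000 kJ/min = 1766.7 kJ/s
ΔT = Q/(ṁ·Cp) = 1766.7/(22.9×1.76) = 43.834 K
T_out = 76.2 + 43.834 = 120.03 °C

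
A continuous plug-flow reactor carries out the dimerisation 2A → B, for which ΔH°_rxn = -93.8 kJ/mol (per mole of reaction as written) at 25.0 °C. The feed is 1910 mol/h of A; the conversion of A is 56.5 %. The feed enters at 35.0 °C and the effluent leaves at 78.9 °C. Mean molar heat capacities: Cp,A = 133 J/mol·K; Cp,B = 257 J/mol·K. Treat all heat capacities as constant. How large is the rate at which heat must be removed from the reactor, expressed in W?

Extent of reaction ξ = 0.565 × 1910 / 2 = 539.57 mol/h
Reaction term: ξ·ΔH°_rxn = 539.57 × -93.8 = -50612 kJ/h
Sensible, feed 35.0→25 °C: -2540.3 kJ/h
Outlet flows (mol/h): A 830.85, B 539.57
Sensible, products 25→78.9 °C: 13430 kJ/h
Q = ΔH = -39722 kJ/h = -11.034 kW
Heat removed = 11034 W

Q_out = 11000 W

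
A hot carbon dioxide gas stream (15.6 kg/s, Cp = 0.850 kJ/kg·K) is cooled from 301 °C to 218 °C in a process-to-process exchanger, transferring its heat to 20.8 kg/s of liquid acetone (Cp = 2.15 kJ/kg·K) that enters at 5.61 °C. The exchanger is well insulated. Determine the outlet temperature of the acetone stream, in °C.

Heat released by hot stream: Q = 15.6 × 0.850 × (301 − 218) = 1100.6 kJ/s
Energy balance on cold side (adiabatic exchanger): Q = ṁ_c·Cp_c·(T_c,out − T_c,in)
T_c,out = 5.61 + 1100.6/(20.8 × 2.15) = 30.22 °C

T_c,out = 30.2 °C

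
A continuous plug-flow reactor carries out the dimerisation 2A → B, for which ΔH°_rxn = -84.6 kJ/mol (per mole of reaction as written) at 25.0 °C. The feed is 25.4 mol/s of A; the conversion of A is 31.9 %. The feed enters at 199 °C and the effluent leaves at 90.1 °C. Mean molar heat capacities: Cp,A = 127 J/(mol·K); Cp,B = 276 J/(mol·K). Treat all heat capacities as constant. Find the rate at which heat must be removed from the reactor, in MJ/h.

Q_out = 2480 MJ/h

Extent of reaction ξ = 0.319 × 25.4 / 2 = 4.0513 mol/s
Reaction term: ξ·ΔH°_rxn = 4.0513 × -84.6 = -342.74 kJ/s
Sensible, feed 199→25 °C: -561.29 kJ/s
Outlet flows (mol/s): A 17.297, B 4.0513
Sensible, products 25→90.1 °C: 215.8 kJ/s
Q = ΔH = -688.23 kJ/s = -688.23 kW
Heat removed = 2477.6 MJ/h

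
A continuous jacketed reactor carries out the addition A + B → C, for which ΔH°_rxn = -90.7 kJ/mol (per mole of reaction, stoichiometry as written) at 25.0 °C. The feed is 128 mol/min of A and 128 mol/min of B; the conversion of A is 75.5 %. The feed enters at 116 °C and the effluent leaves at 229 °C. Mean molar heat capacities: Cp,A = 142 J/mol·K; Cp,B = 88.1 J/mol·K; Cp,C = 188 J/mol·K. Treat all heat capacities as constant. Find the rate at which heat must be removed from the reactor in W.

Extent of reaction ξ = 0.755 × 128 = 96.64 mol/min
Reaction term: ξ·ΔH°_rxn = 96.64 × -90.7 = -8765.2 kJ/min
Sensible, feed 116→25 °C: -2680.2 kJ/min
Outlet flows (mol/min): A 31.36, B 31.36, C 96.64
Sensible, products 25→229 °C: 5178.4 kJ/min
Q = ΔH = -6267.1 kJ/min = -104.45 kW
Heat removed = 104450 W

Q_out = 104000 W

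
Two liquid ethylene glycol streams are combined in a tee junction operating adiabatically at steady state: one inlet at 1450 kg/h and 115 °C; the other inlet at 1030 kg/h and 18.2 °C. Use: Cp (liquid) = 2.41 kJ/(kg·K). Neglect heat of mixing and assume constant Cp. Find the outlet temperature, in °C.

T_out = 74.8 °C

Adiabatic, steady state ⇒ Σ ṁᵢCp,ᵢ(T_out − Tᵢ) = 0
Σ ṁᵢCp,ᵢTᵢ = 1450×2.41×115 + 1030×2.41×18.2 = 447050
Σ ṁᵢCp,ᵢ = 1450×2.41 + 1030×2.41 = 5976.8
T_out = 447050 / 5976.8 = 74.797 °C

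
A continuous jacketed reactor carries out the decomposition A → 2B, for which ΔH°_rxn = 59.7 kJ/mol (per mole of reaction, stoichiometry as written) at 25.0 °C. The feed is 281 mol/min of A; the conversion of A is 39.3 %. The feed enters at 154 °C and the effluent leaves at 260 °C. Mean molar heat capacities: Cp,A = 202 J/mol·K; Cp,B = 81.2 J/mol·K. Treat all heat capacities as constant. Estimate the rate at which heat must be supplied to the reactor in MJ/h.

Extent of reaction ξ = 0.393 × 281 = 110.43 mol/min
Reaction term: ξ·ΔH°_rxn = 110.43 × 59.7 = 6592.9 kJ/min
Sensible, feed 154→25 °C: -7322.3 kJ/min
Outlet flows (mol/min): A 170.57, B 220.87
Sensible, products 25→260 °C: 12311 kJ/min
Q = ΔH = 11582 kJ/min = 193.03 kW
Heat supplied = 694.92 MJ/h

Q_in = 695 MJ/h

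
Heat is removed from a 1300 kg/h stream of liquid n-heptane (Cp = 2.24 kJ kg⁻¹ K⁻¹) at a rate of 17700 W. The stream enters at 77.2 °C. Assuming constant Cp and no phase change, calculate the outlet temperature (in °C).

T_out = 55.3 °C

Q = 17700 W = 63720 kJ/h
ΔT = Q/(ṁ·Cp) = 63720/(1300×2.24) = 21.882 K
T_out = 77.2 − 21.882 = 55.318 °C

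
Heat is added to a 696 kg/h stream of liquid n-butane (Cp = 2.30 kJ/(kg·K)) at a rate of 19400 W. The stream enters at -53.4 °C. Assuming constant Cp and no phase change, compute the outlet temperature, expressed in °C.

T_out = -9.77 °C

Q = 19400 W = 69840 kJ/h
ΔT = Q/(ṁ·Cp) = 69840/(696×2.30) = 43.628 K
T_out = -53.4 + 43.628 = -9.7718 °C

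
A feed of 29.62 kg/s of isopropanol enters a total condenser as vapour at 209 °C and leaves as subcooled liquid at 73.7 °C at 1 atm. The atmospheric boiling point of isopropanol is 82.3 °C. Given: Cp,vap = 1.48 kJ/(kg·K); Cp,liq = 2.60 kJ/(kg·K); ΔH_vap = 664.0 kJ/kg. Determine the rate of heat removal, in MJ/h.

vapour 209→82.3 °C: -187.52 kJ/kg
condensation at 82.3 °C: -664 kJ/kg
liquid 82.3→73.7 °C: -22.36 kJ/kg
Δh = -187.52 + -664 + -22.36 = -873.88 kJ/kg
Q = ṁ·Δh = 29.62 kg/s × -873.88 kJ/kg = -25884 kJ/s
|Q| = 25884 kW = 93183 MJ/h

Q_c = 93200 MJ/h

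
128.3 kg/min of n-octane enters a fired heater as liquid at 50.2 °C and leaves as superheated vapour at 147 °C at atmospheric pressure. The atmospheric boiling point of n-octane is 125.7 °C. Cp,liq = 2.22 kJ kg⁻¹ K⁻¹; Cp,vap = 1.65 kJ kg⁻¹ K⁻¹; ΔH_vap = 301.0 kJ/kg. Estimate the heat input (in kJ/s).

Q = 1080 kJ/s

liquid 50.2→125.7 °C: 167.61 kJ/kg
vaporisation at 125.7 °C: 301 kJ/kg
vapour 125.7→147 °C: 35.145 kJ/kg
Δh = 167.61 + 301 + 35.145 = 503.75 kJ/kg
Q = ṁ·Δh = 128.3 kg/min × 503.75 kJ/kg = 64632 kJ/min
|Q| = 1077.2 kW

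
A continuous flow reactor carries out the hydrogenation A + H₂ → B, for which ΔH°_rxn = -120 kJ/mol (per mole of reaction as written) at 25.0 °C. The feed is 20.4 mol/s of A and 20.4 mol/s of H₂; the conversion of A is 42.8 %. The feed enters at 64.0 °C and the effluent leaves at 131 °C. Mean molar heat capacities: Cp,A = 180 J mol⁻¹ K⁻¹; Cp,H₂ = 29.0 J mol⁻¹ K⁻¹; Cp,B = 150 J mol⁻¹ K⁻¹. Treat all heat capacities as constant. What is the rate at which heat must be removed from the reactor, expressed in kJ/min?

Q_out = 49000 kJ/min

Extent of reaction ξ = 0.428 × 20.4 = 8.7312 mol/s
Reaction term: ξ·ΔH°_rxn = 8.7312 × -120 = -1047.7 kJ/s
Sensible, feed 64.0→25 °C: -166.28 kJ/s
Outlet flows (mol/s): A 11.669, H₂ 11.669, B 8.7312
Sensible, products 25→131 °C: 397.34 kJ/s
Q = ΔH = -816.69 kJ/s = -816.69 kW
Heat removed = 49001 kJ/min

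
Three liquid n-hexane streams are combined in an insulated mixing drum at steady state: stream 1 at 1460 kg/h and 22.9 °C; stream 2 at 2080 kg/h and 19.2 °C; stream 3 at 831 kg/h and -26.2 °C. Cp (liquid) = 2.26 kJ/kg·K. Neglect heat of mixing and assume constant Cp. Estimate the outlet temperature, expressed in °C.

T_out = 11.8 °C

No heat crosses the boundary, so H_out = H_in.
T_out = Σ ṁᵢCp,ᵢTᵢ / Σ ṁᵢCp,ᵢ
      = 116610 / 9878.5 = 11.805 °C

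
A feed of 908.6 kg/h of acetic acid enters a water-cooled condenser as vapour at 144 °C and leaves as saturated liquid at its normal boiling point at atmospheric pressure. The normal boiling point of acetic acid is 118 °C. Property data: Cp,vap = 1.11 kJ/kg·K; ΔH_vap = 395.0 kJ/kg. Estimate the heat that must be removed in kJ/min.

vapour 144→118 °C: -28.86 kJ/kg
condensation at 118 °C: -395 kJ/kg
Δh = -28.86 + -395 = -423.86 kJ/kg
Q = ṁ·Δh = 908.6 kg/h × -423.86 kJ/kg = -385120 kJ/h
|Q| = 106.98 kW = 6418.7 kJ/min

Q_c = 6420 kJ/min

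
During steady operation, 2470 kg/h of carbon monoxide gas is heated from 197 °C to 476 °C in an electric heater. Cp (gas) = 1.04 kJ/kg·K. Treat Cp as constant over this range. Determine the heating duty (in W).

Q = ṁ·Cp·ΔT = 2470 × 1.04 × (476 − 197) = 716700 kJ/h
Converting: 716700 / 3600 s = 199.08 kW
Heating duty = 199080 W

Q = 199000 W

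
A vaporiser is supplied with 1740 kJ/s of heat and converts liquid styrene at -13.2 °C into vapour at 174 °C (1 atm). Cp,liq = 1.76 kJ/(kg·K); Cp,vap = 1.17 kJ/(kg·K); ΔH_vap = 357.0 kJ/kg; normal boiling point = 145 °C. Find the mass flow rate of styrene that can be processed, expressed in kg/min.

Δh = 1.76×(145−-13.2) + 357.0 + 1.17×(174−145) = 669.36 kJ/kg
Q = 1740 kJ/s = 1740 kJ/s = 104400 kJ/min
ṁ = Q/Δh = 104400 / 669.36 = 155.97 kg/min

ṁ = 156 kg/min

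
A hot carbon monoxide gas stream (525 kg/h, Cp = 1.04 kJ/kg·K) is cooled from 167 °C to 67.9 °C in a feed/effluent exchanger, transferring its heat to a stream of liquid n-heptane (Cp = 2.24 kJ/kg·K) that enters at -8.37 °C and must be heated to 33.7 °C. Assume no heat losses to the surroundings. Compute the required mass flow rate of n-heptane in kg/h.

ṁ_c = 574 kg/h

Heat released by hot stream: Q = 525 × 1.04 × (167 − 67.9) = 54109 kJ/h
Energy balance on cold side (adiabatic exchanger): Q = ṁ_c·Cp_c·(T_c,out − T_c,in)
ṁ_c = 54109 / [2.24 × (33.7 − -8.37)] = 574.18 kg/h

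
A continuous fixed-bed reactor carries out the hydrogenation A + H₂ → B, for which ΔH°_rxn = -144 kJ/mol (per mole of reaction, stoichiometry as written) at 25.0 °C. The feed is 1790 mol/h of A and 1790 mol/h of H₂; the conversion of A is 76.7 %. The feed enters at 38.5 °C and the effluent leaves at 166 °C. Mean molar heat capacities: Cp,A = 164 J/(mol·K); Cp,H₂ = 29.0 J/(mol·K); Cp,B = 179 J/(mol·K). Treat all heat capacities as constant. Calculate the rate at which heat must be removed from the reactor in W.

Extent of reaction ξ = 0.767 × 1790 = 1372.9 mol/h
Reaction term: ξ·ΔH°_rxn = 1372.9 × -144 = -197700 kJ/h
Sensible, feed 38.5→25 °C: -4663.8 kJ/h
Outlet flows (mol/h): A 417.07, H₂ 417.07, B 1372.9
Sensible, products 25→166 °C: 46001 kJ/h
Q = ΔH = -156360 kJ/h = -43.435 kW
Heat removed = 43435 W

Q_out = 43400 W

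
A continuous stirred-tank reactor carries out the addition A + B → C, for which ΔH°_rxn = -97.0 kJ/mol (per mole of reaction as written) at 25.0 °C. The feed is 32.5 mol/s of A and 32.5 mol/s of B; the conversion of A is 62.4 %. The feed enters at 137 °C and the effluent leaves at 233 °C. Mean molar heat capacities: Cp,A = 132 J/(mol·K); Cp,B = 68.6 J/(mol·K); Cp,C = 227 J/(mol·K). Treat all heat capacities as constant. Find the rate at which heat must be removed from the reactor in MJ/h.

Extent of reaction ξ = 0.624 × 32.5 = 20.28 mol/s
Reaction term: ξ·ΔH°_rxn = 20.28 × -97.0 = -1967.2 kJ/s
Sensible, feed 137→25 °C: -730.18 kJ/s
Outlet flows (mol/s): A 12.22, B 12.22, C 20.28
Sensible, products 25→233 °C: 1467.4 kJ/s
Q = ΔH = -1229.9 kJ/s = -1229.9 kW
Heat removed = 4427.7 MJ/h

Q_out = 4430 MJ/h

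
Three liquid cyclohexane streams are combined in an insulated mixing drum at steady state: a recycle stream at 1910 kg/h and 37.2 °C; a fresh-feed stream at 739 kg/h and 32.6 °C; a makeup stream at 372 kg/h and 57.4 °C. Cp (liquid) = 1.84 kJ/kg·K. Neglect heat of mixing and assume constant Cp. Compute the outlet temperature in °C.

No heat crosses the boundary, so H_out = H_in.
T_out = Σ ṁᵢCp,ᵢTᵢ / Σ ṁᵢCp,ᵢ
      = 214350 / 5558.6 = 38.562 °C

T_out = 38.6 °C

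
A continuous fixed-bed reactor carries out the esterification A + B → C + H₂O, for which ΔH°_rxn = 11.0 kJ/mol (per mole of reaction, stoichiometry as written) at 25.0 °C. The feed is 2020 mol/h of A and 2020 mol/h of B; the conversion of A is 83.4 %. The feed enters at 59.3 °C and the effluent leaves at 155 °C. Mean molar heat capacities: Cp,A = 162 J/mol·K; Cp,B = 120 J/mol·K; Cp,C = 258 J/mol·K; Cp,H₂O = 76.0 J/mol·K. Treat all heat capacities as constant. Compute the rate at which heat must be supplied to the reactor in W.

Extent of reaction ξ = 0.834 × 2020 = 1684.7 mol/h
Reaction term: ξ·ΔH°_rxn = 1684.7 × 11.0 = 18531 kJ/h
Sensible, feed 59.3→25 °C: -19539 kJ/h
Outlet flows (mol/h): A 335.32, B 335.32, C 1684.7, H₂O 1684.7
Sensible, products 25→155 °C: 85442 kJ/h
Q = ΔH = 84434 kJ/h = 23.454 kW
Heat supplied = 23454 W

Q_in = 23500 W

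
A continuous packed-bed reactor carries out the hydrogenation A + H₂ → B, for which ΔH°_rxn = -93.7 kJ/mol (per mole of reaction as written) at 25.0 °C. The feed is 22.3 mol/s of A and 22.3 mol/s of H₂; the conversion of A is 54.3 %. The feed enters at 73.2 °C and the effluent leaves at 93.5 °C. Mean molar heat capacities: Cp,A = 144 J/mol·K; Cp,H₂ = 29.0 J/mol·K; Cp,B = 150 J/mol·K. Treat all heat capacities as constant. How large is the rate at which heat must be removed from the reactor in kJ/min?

Q_out = 64500 kJ/min

Extent of reaction ξ = 0.543 × 22.3 = 12.109 mol/s
Reaction term: ξ·ΔH°_rxn = 12.109 × -93.7 = -1134.6 kJ/s
Sensible, feed 73.2→25 °C: -185.95 kJ/s
Outlet flows (mol/s): A 10.191, H₂ 10.191, B 12.109
Sensible, products 25→93.5 °C: 245.19 kJ/s
Q = ΔH = -1075.4 kJ/s = -1075.4 kW
Heat removed = 64522 kJ/min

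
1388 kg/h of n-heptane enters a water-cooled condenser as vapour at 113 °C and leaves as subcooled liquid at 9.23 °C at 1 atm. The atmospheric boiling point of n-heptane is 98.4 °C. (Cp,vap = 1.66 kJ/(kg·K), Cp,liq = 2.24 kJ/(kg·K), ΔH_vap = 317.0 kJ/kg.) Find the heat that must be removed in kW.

vapour 113→98.4 °C: -24.236 kJ/kg
condensation at 98.4 °C: -317 kJ/kg
liquid 98.4→9.23 °C: -199.74 kJ/kg
Δh = -24.236 + -317 + -199.74 = -540.98 kJ/kg
Q = ṁ·Δh = 1388 kg/h × -540.98 kJ/kg = -750880 kJ/h
|Q| = 208.58 kW

Q_c = 209 kW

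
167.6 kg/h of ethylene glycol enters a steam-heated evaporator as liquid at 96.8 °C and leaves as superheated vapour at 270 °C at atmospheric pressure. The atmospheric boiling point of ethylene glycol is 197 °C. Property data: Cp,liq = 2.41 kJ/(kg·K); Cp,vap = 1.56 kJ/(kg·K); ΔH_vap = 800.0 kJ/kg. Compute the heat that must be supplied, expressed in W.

Q = 53800 W

liquid 96.8→197 °C: 241.48 kJ/kg
vaporisation at 197 °C: 800 kJ/kg
vapour 197→270 °C: 113.88 kJ/kg
Δh = 241.48 + 800 + 113.88 = 1155.4 kJ/kg
Q = ṁ·Δh = 167.6 kg/h × 1155.4 kJ/kg = 193640 kJ/h
|Q| = 53.789 kW = 53789 W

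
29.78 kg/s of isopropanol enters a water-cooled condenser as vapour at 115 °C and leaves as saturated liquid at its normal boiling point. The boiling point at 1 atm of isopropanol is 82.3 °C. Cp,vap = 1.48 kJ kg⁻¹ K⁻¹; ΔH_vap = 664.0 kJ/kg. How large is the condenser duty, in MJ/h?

vapour 115→82.3 °C: -48.396 kJ/kg
condensation at 82.3 °C: -664 kJ/kg
Δh = -48.396 + -664 = -712.4 kJ/kg
Q = ṁ·Δh = 29.78 kg/s × -712.4 kJ/kg = -21215 kJ/s
|Q| = 21215 kW = 76375 MJ/h

Q_c = 76400 MJ/h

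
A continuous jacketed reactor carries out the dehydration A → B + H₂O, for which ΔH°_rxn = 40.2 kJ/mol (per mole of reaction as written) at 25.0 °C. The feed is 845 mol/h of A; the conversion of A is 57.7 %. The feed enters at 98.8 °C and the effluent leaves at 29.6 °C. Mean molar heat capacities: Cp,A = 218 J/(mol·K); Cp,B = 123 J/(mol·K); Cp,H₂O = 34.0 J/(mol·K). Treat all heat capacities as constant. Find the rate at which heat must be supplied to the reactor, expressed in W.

Extent of reaction ξ = 0.577 × 845 = 487.56 mol/h
Reaction term: ξ·ΔH°_rxn = 487.56 × 40.2 = 19600 kJ/h
Sensible, feed 98.8→25 °C: -13595 kJ/h
Outlet flows (mol/h): A 357.44, B 487.56, H₂O 487.56
Sensible, products 25→29.6 °C: 710.56 kJ/h
Q = ΔH = 6716 kJ/h = 1.8655 kW
Heat supplied = 1865.5 W

Q_in = 1870 W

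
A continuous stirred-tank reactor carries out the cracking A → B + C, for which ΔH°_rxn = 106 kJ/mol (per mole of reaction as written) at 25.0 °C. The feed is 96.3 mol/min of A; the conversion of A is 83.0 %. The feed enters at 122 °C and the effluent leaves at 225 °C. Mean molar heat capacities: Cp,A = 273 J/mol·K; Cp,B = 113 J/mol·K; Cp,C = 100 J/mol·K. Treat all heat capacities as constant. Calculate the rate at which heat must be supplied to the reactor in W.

Extent of reaction ξ = 0.830 × 96.3 = 79.929 mol/min
Reaction term: ξ·ΔH°_rxn = 79.929 × 106 = 8472.5 kJ/min
Sensible, feed 122→25 °C: -2550.1 kJ/min
Outlet flows (mol/min): A 16.371, B 79.929, C 79.929
Sensible, products 25→225 °C: 4298.8 kJ/min
Q = ΔH = 10221 kJ/min = 170.35 kW
Heat supplied = 170350 W

Q_in = 170000 W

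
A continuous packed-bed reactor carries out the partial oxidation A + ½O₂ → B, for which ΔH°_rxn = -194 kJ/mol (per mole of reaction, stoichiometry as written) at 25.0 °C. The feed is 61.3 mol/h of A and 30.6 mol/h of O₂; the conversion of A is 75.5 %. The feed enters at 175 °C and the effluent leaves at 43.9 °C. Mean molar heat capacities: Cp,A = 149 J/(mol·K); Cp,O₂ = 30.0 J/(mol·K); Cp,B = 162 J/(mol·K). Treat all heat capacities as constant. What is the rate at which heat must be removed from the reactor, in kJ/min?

Q_out = 172 kJ/min

Extent of reaction ξ = 0.755 × 61.3 = 46.282 mol/h
Reaction term: ξ·ΔH°_rxn = 46.282 × -194 = -8978.6 kJ/h
Sensible, feed 175→25 °C: -1507.8 kJ/h
Outlet flows (mol/h): A 15.018, O₂ 7.4593, B 46.282
Sensible, products 25→43.9 °C: 188.23 kJ/h
Q = ΔH = -10298 kJ/h = -2.8606 kW
Heat removed = 171.64 kJ/min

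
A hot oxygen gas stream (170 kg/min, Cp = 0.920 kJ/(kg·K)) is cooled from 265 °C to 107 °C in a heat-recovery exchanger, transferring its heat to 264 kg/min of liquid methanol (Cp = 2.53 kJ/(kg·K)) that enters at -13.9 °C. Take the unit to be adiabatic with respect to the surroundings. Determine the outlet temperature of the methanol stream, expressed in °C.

Heat released by hot stream: Q = 170 × 0.920 × (265 − 107) = 24711 kJ/min
Energy balance on cold side (adiabatic exchanger): Q = ṁ_c·Cp_c·(T_c,out − T_c,in)
T_c,out = -13.9 + 24711/(264 × 2.53) = 23.097 °C

T_c,out = 23.1 °C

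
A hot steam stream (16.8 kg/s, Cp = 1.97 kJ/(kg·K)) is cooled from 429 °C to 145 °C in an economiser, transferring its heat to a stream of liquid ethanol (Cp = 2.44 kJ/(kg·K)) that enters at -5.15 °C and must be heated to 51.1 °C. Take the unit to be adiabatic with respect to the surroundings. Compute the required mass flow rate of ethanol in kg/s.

Heat released by hot stream: Q = 16.8 × 1.97 × (429 − 145) = 9399.3 kJ/s
Energy balance on cold side (adiabatic exchanger): Q = ṁ_c·Cp_c·(T_c,out − T_c,in)
ṁ_c = 9399.3 / [2.44 × (51.1 − -5.15)] = 68.483 kg/s

ṁ_c = 68.5 kg/s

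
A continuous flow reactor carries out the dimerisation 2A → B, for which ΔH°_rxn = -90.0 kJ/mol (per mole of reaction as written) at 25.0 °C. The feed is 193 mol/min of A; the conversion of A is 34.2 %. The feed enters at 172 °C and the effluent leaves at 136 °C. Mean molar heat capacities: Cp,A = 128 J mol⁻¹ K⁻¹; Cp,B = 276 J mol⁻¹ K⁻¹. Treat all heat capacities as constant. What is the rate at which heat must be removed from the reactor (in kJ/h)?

Q_out = 227000 kJ/h

Extent of reaction ξ = 0.342 × 193 / 2 = 33.003 mol/min
Reaction term: ξ·ΔH°_rxn = 33.003 × -90.0 = -2970.3 kJ/min
Sensible, feed 172→25 °C: -3631.5 kJ/min
Outlet flows (mol/min): A 126.99, B 33.003
Sensible, products 25→136 °C: 2815.4 kJ/min
Q = ΔH = -3786.3 kJ/min = -63.106 kW
Heat removed = 227180 kJ/h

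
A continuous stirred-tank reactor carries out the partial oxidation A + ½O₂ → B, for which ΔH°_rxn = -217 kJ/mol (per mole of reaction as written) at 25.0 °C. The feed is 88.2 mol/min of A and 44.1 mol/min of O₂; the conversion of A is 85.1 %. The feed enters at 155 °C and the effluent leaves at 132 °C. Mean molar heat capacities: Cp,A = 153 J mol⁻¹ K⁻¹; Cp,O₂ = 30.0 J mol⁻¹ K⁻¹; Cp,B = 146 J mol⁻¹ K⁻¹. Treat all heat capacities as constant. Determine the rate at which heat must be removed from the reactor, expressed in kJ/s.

Extent of reaction ξ = 0.851 × 88.2 = 75.058 mol/min
Reaction term: ξ·ΔH°_rxn = 75.058 × -217 = -16288 kJ/min
Sensible, feed 155→25 °C: -1926.3 kJ/min
Outlet flows (mol/min): A 13.142, O₂ 6.5709, B 75.058
Sensible, products 25→132 °C: 1408.8 kJ/min
Q = ΔH = -16805 kJ/min = -280.09 kW
Heat removed = 280.09 kJ/s

Q_out = 280 kJ/s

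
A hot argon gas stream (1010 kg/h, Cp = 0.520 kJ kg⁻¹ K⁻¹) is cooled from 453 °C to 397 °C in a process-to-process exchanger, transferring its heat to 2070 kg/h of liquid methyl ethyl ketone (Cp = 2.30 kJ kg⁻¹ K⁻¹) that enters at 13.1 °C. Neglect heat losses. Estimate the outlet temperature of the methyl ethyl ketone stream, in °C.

Heat released by hot stream: Q = 1010 × 0.520 × (453 − 397) = 29411 kJ/h
Energy balance on cold side (adiabatic exchanger): Q = ṁ_c·Cp_c·(T_c,out − T_c,in)
T_c,out = 13.1 + 29411/(2070 × 2.30) = 19.278 °C

T_c,out = 19.3 °C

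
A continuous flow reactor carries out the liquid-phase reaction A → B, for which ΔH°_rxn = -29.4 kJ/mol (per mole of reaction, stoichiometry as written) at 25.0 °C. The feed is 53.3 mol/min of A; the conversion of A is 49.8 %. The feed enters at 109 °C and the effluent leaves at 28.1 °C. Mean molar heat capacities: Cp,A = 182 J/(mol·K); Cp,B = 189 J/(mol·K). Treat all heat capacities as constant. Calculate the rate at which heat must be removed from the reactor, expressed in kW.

Extent of reaction ξ = 0.498 × 53.3 = 26.543 mol/min
Reaction term: ξ·ΔH°_rxn = 26.543 × -29.4 = -780.38 kJ/min
Sensible, feed 109→25 °C: -814.85 kJ/min
Outlet flows (mol/min): A 26.757, B 26.543
Sensible, products 25→28.1 °C: 30.648 kJ/min
Q = ΔH = -1564.6 kJ/min = -26.076 kW
Heat removed = 26.076 kW

Q_out = 26.1 kW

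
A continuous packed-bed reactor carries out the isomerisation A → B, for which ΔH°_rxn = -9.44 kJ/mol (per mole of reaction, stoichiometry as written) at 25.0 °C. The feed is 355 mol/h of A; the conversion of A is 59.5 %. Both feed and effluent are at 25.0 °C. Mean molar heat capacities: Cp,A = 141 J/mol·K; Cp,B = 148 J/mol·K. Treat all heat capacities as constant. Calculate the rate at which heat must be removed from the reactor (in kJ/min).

Q_out = 33.2 kJ/min

Extent of reaction ξ = 0.595 × 355 = 211.22 mol/h
Reaction term: ξ·ΔH°_rxn = 211.22 × -9.44 = -1994 kJ/h
Q = ΔH = -1994 kJ/h = -0.55388 kW
Heat removed = 33.233 kJ/min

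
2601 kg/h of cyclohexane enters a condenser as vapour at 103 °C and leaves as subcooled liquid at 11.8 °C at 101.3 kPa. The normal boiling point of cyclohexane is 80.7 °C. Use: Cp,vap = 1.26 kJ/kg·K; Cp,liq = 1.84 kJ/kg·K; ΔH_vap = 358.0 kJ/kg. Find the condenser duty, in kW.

Q_c = 371 kW

vapour 103→80.7 °C: -28.098 kJ/kg
condensation at 80.7 °C: -358 kJ/kg
liquid 80.7→11.8 °C: -126.78 kJ/kg
Δh = -28.098 + -358 + -126.78 = -512.87 kJ/kg
Q = ṁ·Δh = 2601 kg/h × -512.87 kJ/kg = -1.334e+06 kJ/h
|Q| = 370.55 kW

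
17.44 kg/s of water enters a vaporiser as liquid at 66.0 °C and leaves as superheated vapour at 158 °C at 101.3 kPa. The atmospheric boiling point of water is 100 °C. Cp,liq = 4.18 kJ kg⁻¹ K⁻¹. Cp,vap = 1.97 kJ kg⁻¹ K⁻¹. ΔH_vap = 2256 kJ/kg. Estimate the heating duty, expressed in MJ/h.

Q = 158000 MJ/h

liquid 66.0→100 °C: 142.12 kJ/kg
vaporisation at 100 °C: 2256 kJ/kg
vapour 100→158 °C: 114.26 kJ/kg
Δh = 142.12 + 2256 + 114.26 = 2512.4 kJ/kg
Q = ṁ·Δh = 17.44 kg/s × 2512.4 kJ/kg = 43816 kJ/s
|Q| = 43816 kW = 157740 MJ/h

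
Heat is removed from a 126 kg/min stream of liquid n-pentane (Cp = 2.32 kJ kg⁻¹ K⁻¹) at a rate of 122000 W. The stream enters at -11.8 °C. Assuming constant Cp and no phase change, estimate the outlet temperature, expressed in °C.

T_out = -36.8 °C

Q = 122000 W = 7320 kJ/min
ΔT = Q/(ṁ·Cp) = 7320/(126×2.32) = 25.041 K
T_out = -11.8 − 25.041 = -36.841 °C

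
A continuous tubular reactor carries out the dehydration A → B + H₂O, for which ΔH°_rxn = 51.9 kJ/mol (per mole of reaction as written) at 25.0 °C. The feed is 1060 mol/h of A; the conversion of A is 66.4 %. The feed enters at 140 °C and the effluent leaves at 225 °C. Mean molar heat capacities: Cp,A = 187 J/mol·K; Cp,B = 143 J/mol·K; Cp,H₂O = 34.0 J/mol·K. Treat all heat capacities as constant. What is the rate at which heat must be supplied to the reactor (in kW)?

Extent of reaction ξ = 0.664 × 1060 = 703.84 mol/h
Reaction term: ξ·ΔH°_rxn = 703.84 × 51.9 = 36529 kJ/h
Sensible, feed 140→25 °C: -22795 kJ/h
Outlet flows (mol/h): A 356.16, B 703.84, H₂O 703.84
Sensible, products 25→225 °C: 38236 kJ/h
Q = ΔH = 51970 kJ/h = 14.436 kW
Heat supplied = 14.436 kW

Q_in = 14.4 kW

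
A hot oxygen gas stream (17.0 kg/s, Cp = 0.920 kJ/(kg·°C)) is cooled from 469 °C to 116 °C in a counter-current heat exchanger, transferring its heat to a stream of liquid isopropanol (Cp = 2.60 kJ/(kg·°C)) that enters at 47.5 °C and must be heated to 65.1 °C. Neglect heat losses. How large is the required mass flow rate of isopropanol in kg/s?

Heat released by hot stream: Q = 17.0 × 0.920 × (469 − 116) = 5520.9 kJ/s
Energy balance on cold side (adiabatic exchanger): Q = ṁ_c·Cp_c·(T_c,out − T_c,in)
ṁ_c = 5520.9 / [2.60 × (65.1 − 47.5)] = 120.65 kg/s

ṁ_c = 121 kg/s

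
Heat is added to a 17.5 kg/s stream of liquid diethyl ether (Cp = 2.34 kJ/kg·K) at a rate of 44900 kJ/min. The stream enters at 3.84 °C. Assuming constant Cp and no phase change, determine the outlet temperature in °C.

Q = 44900 kJ/min = 748.33 kJ/s
ΔT = Q/(ṁ·Cp) = 748.33/(17.5×2.34) = 18.274 K
T_out = 3.84 + 18.274 = 22.114 °C

T_out = 22.1 °C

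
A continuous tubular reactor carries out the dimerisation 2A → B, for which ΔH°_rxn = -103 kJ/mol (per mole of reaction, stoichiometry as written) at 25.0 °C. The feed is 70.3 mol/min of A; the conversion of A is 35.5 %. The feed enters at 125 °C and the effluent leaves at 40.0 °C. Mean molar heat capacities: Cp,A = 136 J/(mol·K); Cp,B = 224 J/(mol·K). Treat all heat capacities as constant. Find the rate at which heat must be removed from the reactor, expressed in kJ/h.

Q_out = 126000 kJ/h

Extent of reaction ξ = 0.355 × 70.3 / 2 = 12.478 mol/min
Reaction term: ξ·ΔH°_rxn = 12.478 × -103 = -1285.3 kJ/min
Sensible, feed 125→25 °C: -956.08 kJ/min
Outlet flows (mol/min): A 45.343, B 12.478
Sensible, products 25→40.0 °C: 134.43 kJ/min
Q = ΔH = -2106.9 kJ/min = -35.115 kW
Heat removed = 126410 kJ/h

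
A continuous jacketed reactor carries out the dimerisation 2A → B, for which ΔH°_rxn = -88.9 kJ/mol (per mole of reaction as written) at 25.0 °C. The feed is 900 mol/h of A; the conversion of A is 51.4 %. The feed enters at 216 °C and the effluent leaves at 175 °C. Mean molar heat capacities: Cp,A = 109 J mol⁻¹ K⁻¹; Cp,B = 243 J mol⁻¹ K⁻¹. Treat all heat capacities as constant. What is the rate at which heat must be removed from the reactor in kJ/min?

Extent of reaction ξ = 0.514 × 900 / 2 = 231.3 mol/h
Reaction term: ξ·ΔH°_rxn = 231.3 × -88.9 = -20563 kJ/h
Sensible, feed 216→25 °C: -18737 kJ/h
Outlet flows (mol/h): A 437.4, B 231.3
Sensible, products 25→175 °C: 15582 kJ/h
Q = ΔH = -23717 kJ/h = -6.5881 kW
Heat removed = 395.29 kJ/min

Q_out = 395 kJ/min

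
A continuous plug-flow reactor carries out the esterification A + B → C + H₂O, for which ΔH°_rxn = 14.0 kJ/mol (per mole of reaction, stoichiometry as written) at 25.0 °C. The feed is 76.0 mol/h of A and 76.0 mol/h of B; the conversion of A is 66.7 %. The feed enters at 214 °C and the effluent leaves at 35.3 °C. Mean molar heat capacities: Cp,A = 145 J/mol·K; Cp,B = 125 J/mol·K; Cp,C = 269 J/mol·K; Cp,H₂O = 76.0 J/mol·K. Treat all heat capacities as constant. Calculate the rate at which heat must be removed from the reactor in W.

Q_out = 811 W

Extent of reaction ξ = 0.667 × 76.0 = 50.692 mol/h
Reaction term: ξ·ΔH°_rxn = 50.692 × 14.0 = 709.69 kJ/h
Sensible, feed 214→25 °C: -3878.3 kJ/h
Outlet flows (mol/h): A 25.308, B 25.308, C 50.692, H₂O 50.692
Sensible, products 25→35.3 °C: 250.52 kJ/h
Q = ΔH = -2918.1 kJ/h = -0.81058 kW
Heat removed = 810.58 W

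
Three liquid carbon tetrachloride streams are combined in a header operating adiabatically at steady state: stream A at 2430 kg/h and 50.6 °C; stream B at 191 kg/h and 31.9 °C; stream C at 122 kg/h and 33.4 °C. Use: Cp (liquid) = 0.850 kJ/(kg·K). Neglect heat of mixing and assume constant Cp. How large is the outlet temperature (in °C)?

T_out = 48.5 °C

No heat crosses the boundary, so H_out = H_in.
T_out = Σ ṁᵢCp,ᵢTᵢ / Σ ṁᵢCp,ᵢ
      = 113160 / 2331.6 = 48.533 °C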